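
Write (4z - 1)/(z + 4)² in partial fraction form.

(4z - 1) = P(z + 4) + Q. At z = -4: Q = 4·(-4) - 1 = -17. Coeff of z: P = 4
Result: 4/(z + 4) - 17/(z + 4)²


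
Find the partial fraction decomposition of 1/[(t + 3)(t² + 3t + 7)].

Cover-up at t = -3: α = 1/((-3)² + 3·(-3) + 7) = 1/7. Then β = -α = -1/7, γ = -α·(3 - 3) = 0
Result: (1/7)/(t + 3) - ((1/7)t)/(t² + 3t + 7)


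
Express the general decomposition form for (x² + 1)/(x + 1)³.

Repeated linear factor (power 3): P/(x + 1) + Q/(x + 1)² + R/(x + 1)³


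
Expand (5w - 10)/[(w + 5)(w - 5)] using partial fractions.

At w=-5: A = (5·(-5) - 10)/(-5 - 5) = 7/2. At w=5: B = (5·5 - 10)/(5 + 5) = 3/2
Result: (7/2)/(w + 5) + (3/2)/(w - 5)


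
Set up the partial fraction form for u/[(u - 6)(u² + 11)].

Linear + irreducible quadratic: P/(u - 6) + (Qu + R)/(u² + 11)


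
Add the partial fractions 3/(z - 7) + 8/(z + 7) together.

Common denominator (z - 7)(z + 7). Numerator: 3(z + 7) + 8(z - 7) = (3z + 21) + (8z - 56) = 11z - 35
Result: (11z - 35)/[(z - 7)(z + 7)]


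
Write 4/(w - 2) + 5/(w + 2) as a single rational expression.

Common denominator (w - 2)(w + 2). Numerator: 4(w + 2) + 5(w - 2) = (4w + 8) + (5w - 10) = 9w - 2
Result: (9w - 2)/[(w - 2)(w + 2)]


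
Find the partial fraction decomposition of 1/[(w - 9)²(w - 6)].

Cover-up at w=6: R = 1/(6 - 9)² = 1/9. Cover-up at w=9: Q = 1/(9 - 6) = 1/3. Comparing w² coeff: P = -R = -1/9
Result: (-1/9)/(w - 9) + (1/3)/(w - 9)² + (1/9)/(w - 6)


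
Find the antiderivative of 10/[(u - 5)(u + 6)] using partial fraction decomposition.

Decompose: 10/[(u - 5)(u + 6)] = (10/11)/(u - 5) - (10/11)/(u + 6). Integrate each term: (10/11) ln|(u - 5)| - (10/11) ln|(u + 6)| + C


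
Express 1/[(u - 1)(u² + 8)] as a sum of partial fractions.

Cover-up at u = 1: P = 1/(1² + 8) = 1/9. Then Q = -P = -1/9, R = -P·(0 + 1) = -1/9
Result: (1/9)/(u - 1) - ((1/9)u + 1/9)/(u² + 8)


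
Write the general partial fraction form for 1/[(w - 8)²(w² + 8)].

Repeated linear + quadratic: P/(w - 8) + Q/(w - 8)² + (Rw + S)/(w² + 8)


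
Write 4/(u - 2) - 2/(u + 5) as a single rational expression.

Common denominator (u - 2)(u + 5). Numerator: 4(u + 5) - 2(u - 2) = (4u + 20) - (2u - 4) = 2u + 24
Result: (2u + 24)/[(u - 2)(u + 5)]


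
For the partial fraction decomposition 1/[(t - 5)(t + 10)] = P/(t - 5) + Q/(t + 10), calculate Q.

Cover-up at t = -10: Q = 1/(-10 - 5) = -1/15


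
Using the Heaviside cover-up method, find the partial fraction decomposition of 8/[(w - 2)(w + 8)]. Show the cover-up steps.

Cover (w - 2): set w=2, get α = 8/(2 + 8) = 4/5. Cover (w + 8): set w=-8, get β = 8/(-8 - 2) = -4/5.
Result: (4/5)/(w - 2) - (4/5)/(w + 8)


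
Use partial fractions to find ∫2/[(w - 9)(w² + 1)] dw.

Cover-up at w=9: α = 2/(9²+1) = 1/41. Coeff matching: β = -1/41, γ = -9/41. Decomposition: (1/41)/(w - 9) - ((1/41)w + 9/41)/(w² + 1). Integrate: linear → ln, quadratic → (1/2)ln + arctan: (1/41) ln|(w - 9)| - (1/82) ln(w² + 1) - (9/41) arctan(w) + C


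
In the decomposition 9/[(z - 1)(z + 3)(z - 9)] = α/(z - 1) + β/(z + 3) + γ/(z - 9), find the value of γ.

Cover-up at z = 9: γ = 9/[(9 - 1)(9 + 3)] = 9/[(8)(12)] = 9/96 = 3/32


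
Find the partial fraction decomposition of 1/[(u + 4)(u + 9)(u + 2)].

Using cover-up method: A = -1/10, B = 1/35, C = 1/14
Result: (-1/10)/(u + 4) + (1/35)/(u + 9) + (1/14)/(u + 2)


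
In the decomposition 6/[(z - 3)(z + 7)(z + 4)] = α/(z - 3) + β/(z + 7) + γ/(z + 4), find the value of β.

Cover-up at z = -7: β = 6/[(-7 - 3)(-7 + 4)] = 6/[(-10)(-3)] = 6/30 = 1/5


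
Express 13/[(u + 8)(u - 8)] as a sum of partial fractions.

13/(u + 8)(u - 8) = A/(u + 8) + B/(u - 8). A = 13/(-8 - 8) = -13/16, B = 13/(8 + 8) = 13/16
Result: (-13/16)/(u + 8) + (13/16)/(u - 8)


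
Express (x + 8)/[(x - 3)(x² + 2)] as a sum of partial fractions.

At x=3: P = (1·3 + 8)/(3² + 2) = 1. Q = -P = -1, R = 1 - 3·P = -2
Result: 1/(x - 3) - (x + 2)/(x² + 2)


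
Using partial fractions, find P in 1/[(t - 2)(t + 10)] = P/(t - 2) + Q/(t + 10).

Cover-up at t = 2: P = 1/(2 + 10) = 1/12


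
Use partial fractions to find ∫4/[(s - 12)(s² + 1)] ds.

Cover-up at s=12: α = 4/(12²+1) = 4/145. Coeff matching: β = -4/145, γ = -48/145. Decomposition: (4/145)/(s - 12) - ((4/145)s + 48/145)/(s² + 1). Integrate: linear → ln, quadratic → (1/2)ln + arctan: (4/145) ln|(s - 12)| - (2/145) ln(s² + 1) - (48/145) arctan(s) + C


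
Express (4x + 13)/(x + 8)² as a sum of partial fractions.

(4x + 13) = P(x + 8) + Q. At x = -8: Q = 4·(-8) + 13 = -19. Coeff of x: P = 4
Result: 4/(x + 8) - 19/(x + 8)²


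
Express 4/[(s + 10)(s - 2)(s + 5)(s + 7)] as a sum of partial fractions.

Using Heaviside cover-up: (-1/45)/(s + 10) + (1/189)/(s - 2) - (2/35)/(s + 5) + (2/27)/(s + 7)


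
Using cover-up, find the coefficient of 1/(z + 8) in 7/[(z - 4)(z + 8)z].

Cover (z + 8), set z=-8: 7/[(-8 - 4)(-8 - 0)] = 7/96


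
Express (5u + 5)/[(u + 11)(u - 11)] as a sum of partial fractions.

At u=-11: α = (5·(-11) + 5)/(-11 - 11) = 25/11. At u=11: β = (5·11 + 5)/(11 + 11) = 30/11
Result: (25/11)/(u + 11) + (30/11)/(u - 11)


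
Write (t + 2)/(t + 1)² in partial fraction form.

(t + 2) = α(t + 1) + β. At t = -1: β = 1·(-1) + 2 = 1. Coeff of t: α = 1
Result: 1/(t + 1) + 1/(t + 1)²


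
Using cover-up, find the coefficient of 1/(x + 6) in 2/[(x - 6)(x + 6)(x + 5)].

Cover (x + 6), set x=-6: 2/[(-6 - 6)(-6 + 5)] = 1/6


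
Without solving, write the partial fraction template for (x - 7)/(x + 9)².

Repeated linear factor: P/(x + 9) + Q/(x + 9)²


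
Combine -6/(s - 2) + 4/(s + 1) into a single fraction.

Common denominator (s - 2)(s + 1). Numerator: -6(s + 1) + 4(s - 2) = (-6s - 6) + (4s - 8) = -2s - 14
Result: (-2s - 14)/[(s - 2)(s + 1)]


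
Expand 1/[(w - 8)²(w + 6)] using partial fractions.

Cover-up at w=-6: R = 1/(-6 - 8)² = 1/196. Cover-up at w=8: Q = 1/(8 + 6) = 1/14. Comparing w² coeff: P = -R = -1/196
Result: (-1/196)/(w - 8) + (1/14)/(w - 8)² + (1/196)/(w + 6)


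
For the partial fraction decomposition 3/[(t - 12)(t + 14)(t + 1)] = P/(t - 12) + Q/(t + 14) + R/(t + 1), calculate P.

Cover-up at t = 12: P = 3/[(12 + 14)(12 + 1)] = 3/[(26)(13)] = 3/338


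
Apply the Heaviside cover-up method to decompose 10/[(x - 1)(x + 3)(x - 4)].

Cover (x - 1), x=1: A = 10/[(1 + 3)(1 - 4)] = -5/6. Cover (x + 3), x=-3: B = 10/[(-3 - 1)(-3 - 4)] = 5/14. Cover (x - 4), x=4: C = 10/[(4 - 1)(4 + 3)] = 10/21.
Result: (-5/6)/(x - 1) + (5/14)/(x + 3) + (10/21)/(x - 4)


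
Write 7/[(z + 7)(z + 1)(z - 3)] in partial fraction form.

Using cover-up method: P = 7/60, Q = -7/24, R = 7/40
Result: (7/60)/(z + 7) - (7/24)/(z + 1) + (7/40)/(z - 3)


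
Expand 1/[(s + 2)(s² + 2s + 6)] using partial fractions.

Cover-up at s = -2: α = 1/((-2)² + 2·(-2) + 6) = 1/6. Then β = -α = -1/6, γ = -α·(2 - 2) = 0
Result: (1/6)/(s + 2) - ((1/6)s)/(s² + 2s + 6)


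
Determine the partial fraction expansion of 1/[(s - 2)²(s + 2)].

Cover-up at s=-2: γ = 1/(-2 - 2)² = 1/16. Cover-up at s=2: β = 1/(2 + 2) = 1/4. Comparing s² coeff: α = -γ = -1/16
Result: (-1/16)/(s - 2) + (1/4)/(s - 2)² + (1/16)/(s + 2)


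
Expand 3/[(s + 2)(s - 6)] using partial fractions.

3/(s + 2)(s - 6) = α/(s + 2) + β/(s - 6). α = 3/(-2 - 6) = -3/8, β = 3/(6 + 2) = 3/8
Result: (-3/8)/(s + 2) + (3/8)/(s - 6)


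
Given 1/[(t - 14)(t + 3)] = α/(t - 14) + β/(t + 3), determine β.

Cover-up at t = -3: β = 1/(-3 - 14) = -1/17


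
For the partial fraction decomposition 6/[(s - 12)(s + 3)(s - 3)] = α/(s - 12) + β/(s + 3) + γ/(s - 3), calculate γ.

Cover-up at s = 3: γ = 6/[(3 - 12)(3 + 3)] = 6/[(-9)(6)] = -6/54 = -1/9


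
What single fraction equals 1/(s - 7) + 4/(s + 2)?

Common denominator (s - 7)(s + 2). Numerator: 1(s + 2) + 4(s - 7) = (s + 2) + (4s - 28) = 5s - 26
Result: (5s - 26)/[(s - 7)(s + 2)]


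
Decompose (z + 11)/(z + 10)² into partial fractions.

(z + 11) = P(z + 10) + Q. At z = -10: Q = 1·(-10) + 11 = 1. Coeff of z: P = 1
Result: 1/(z + 10) + 1/(z + 10)²


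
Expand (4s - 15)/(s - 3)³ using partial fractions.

(4s - 15) = A(s - 3)² + B(s - 3) + C. At s = 3: C = 4·3 - 15 = -3. Coefficients: A = 0, B = 4
Result: 4/(s - 3)² - 3/(s - 3)³


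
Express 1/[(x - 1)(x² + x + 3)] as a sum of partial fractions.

Cover-up at x = 1: P = 1/(1² + 1·1 + 3) = 1/5. Then Q = -P = -1/5, R = -P·(1 + 1) = -2/5
Result: (1/5)/(x - 1) - ((1/5)x + 2/5)/(x² + x + 3)


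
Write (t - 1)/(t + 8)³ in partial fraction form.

(t - 1) = A(t + 8)² + B(t + 8) + C. At t = -8: C = 1·(-8) - 1 = -9. Coefficients: A = 0, B = 1
Result: 1/(t + 8)² - 9/(t + 8)³


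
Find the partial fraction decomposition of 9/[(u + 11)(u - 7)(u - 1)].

Using cover-up method: P = 1/24, Q = 1/12, R = -1/8
Result: (1/24)/(u + 11) + (1/12)/(u - 7) - (1/8)/(u - 1)


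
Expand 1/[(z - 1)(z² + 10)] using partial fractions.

Cover-up at z = 1: A = 1/(1² + 10) = 1/11. Then B = -A = -1/11, C = -A·(0 + 1) = -1/11
Result: (1/11)/(z - 1) - ((1/11)z + 1/11)/(z² + 10)


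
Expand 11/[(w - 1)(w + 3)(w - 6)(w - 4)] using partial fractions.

Using Heaviside cover-up: (11/60)/(w - 1) - (11/252)/(w + 3) + (11/90)/(w - 6) - (11/42)/(w - 4)


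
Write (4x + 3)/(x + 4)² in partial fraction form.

(4x + 3) = P(x + 4) + Q. At x = -4: Q = 4·(-4) + 3 = -13. Coeff of x: P = 4
Result: 4/(x + 4) - 13/(x + 4)²


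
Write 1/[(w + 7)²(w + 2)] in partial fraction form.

Cover-up at w=-2: R = 1/(-2 + 7)² = 1/25. Cover-up at w=-7: Q = 1/(-7 + 2) = -1/5. Comparing w² coeff: P = -R = -1/25
Result: (-1/25)/(w + 7) - (1/5)/(w + 7)² + (1/25)/(w + 2)


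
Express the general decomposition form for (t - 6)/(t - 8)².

Repeated linear factor: A/(t - 8) + B/(t - 8)²


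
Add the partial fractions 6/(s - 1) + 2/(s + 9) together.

Common denominator (s - 1)(s + 9). Numerator: 6(s + 9) + 2(s - 1) = (6s + 54) + (2s - 2) = 8s + 52
Result: (8s + 52)/[(s - 1)(s + 9)]


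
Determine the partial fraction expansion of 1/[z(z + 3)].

1/z(z + 3) = α/z + β/(z + 3). α = 1/(0 + 3) = 1/3, β = 1/(-3 - 0) = -1/3
Result: (1/3)/z - (1/3)/(z + 3)


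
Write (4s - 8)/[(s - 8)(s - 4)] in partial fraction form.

At s=8: A = (4·8 - 8)/(8 - 4) = 6. At s=4: B = (4·4 - 8)/(4 - 8) = -2
Result: 6/(s - 8) - 2/(s - 4)


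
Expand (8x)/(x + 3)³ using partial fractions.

(8x) = A(x + 3)² + B(x + 3) + C. At x = -3: C = 8·(-3) + 0 = -24. Coefficients: A = 0, B = 8
Result: 8/(x + 3)² - 24/(x + 3)³


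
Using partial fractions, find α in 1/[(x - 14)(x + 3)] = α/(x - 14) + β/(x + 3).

Cover-up at x = 14: α = 1/(14 + 3) = 1/17


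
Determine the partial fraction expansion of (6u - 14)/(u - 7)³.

(6u - 14) = P(u - 7)² + Q(u - 7) + R. At u = 7: R = 6·7 - 14 = 28. Coefficients: P = 0, Q = 6
Result: 6/(u - 7)² + 28/(u - 7)³


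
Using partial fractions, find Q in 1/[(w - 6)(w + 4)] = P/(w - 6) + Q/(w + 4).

Cover-up at w = -4: Q = 1/(-4 - 6) = -1/10


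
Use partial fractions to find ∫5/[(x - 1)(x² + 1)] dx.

Cover-up at x=1: α = 5/(1²+1) = 5/2. Coeff matching: β = -5/2, γ = -5/2. Decomposition: (5/2)/(x - 1) - ((5/2)x + 5/2)/(x² + 1). Integrate: linear → ln, quadratic → (1/2)ln + arctan: (5/2) ln|(x - 1)| - (5/4) ln(x² + 1) - (5/2) arctan(x) + C


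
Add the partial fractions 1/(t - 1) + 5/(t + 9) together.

Common denominator (t - 1)(t + 9). Numerator: 1(t + 9) + 5(t - 1) = (t + 9) + (5t - 5) = 6t + 4
Result: (6t + 4)/[(t - 1)(t + 9)]


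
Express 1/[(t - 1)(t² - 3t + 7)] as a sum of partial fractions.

Cover-up at t = 1: α = 1/(1² - 3·1 + 7) = 1/5. Then β = -α = -1/5, γ = -α·(-3 + 1) = 2/5
Result: (1/5)/(t - 1) - ((1/5)t - 2/5)/(t² - 3t + 7)


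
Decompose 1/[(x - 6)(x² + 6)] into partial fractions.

Cover-up at x = 6: A = 1/(6² + 6) = 1/42. Then B = -A = -1/42, C = -A·(0 + 6) = -1/7
Result: (1/42)/(x - 6) - ((1/42)x + 1/7)/(x² + 6)


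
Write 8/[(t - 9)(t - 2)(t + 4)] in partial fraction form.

Using cover-up method: P = 8/91, Q = -4/21, R = 4/39
Result: (8/91)/(t - 9) - (4/21)/(t - 2) + (4/39)/(t + 4)


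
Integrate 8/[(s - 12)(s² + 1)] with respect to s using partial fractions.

Cover-up at s=12: P = 8/(12²+1) = 8/145. Coeff matching: Q = -8/145, R = -96/145. Decomposition: (8/145)/(s - 12) - ((8/145)s + 96/145)/(s² + 1). Integrate: linear → ln, quadratic → (1/2)ln + arctan: (8/145) ln|(s - 12)| - (4/145) ln(s² + 1) - (96/145) arctan(s) + C


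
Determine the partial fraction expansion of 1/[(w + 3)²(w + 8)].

Cover-up at w=-8: γ = 1/(-8 + 3)² = 1/25. Cover-up at w=-3: β = 1/(-3 + 8) = 1/5. Comparing w² coeff: α = -γ = -1/25
Result: (-1/25)/(w + 3) + (1/5)/(w + 3)² + (1/25)/(w + 8)


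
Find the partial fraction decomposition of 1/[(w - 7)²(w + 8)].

Cover-up at w=-8: C = 1/(-8 - 7)² = 1/225. Cover-up at w=7: B = 1/(7 + 8) = 1/15. Comparing w² coeff: A = -C = -1/225
Result: (-1/225)/(w - 7) + (1/15)/(w - 7)² + (1/225)/(w + 8)


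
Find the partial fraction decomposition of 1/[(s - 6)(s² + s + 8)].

Cover-up at s = 6: α = 1/(6² + 1·6 + 8) = 1/50. Then β = -α = -1/50, γ = -α·(1 + 6) = -7/50
Result: (1/50)/(s - 6) - ((1/50)s + 7/50)/(s² + s + 8)


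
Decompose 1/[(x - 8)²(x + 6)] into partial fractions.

Cover-up at x=-6: γ = 1/(-6 - 8)² = 1/196. Cover-up at x=8: β = 1/(8 + 6) = 1/14. Comparing x² coeff: α = -γ = -1/196
Result: (-1/196)/(x - 8) + (1/14)/(x - 8)² + (1/196)/(x + 6)


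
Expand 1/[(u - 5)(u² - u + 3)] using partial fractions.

Cover-up at u = 5: A = 1/(5² - 1·5 + 3) = 1/23. Then B = -A = -1/23, C = -A·(-1 + 5) = -4/23
Result: (1/23)/(u - 5) - ((1/23)u + 4/23)/(u² - u + 3)


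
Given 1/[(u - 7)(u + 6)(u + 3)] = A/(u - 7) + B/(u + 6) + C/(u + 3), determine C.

Cover-up at u = -3: C = 1/[(-3 - 7)(-3 + 6)] = 1/[(-10)(3)] = -1/30


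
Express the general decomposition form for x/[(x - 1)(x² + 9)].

Linear + irreducible quadratic: A/(x - 1) + (Bx + C)/(x² + 9)


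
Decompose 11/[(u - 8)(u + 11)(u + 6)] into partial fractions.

Using cover-up method: P = 11/266, Q = 11/95, R = -11/70
Result: (11/266)/(u - 8) + (11/95)/(u + 11) - (11/70)/(u + 6)


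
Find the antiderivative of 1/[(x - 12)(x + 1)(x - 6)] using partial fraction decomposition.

Cover-up: A = 1/78, B = 1/91, C = -1/42. Decomposition: (1/78)/(x - 12) + (1/91)/(x + 1) - (1/42)/(x - 6). Integrate each term: (1/78) ln|(x - 12)| + (1/91) ln|(x + 1)| - (1/42) ln|(x - 6)| + C


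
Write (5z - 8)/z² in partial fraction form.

(5z - 8) = Az + B. At z = 0: B = 5·0 - 8 = -8. Coeff of z: A = 5
Result: 5/z - 8/z²


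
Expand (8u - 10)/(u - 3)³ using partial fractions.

(8u - 10) = P(u - 3)² + Q(u - 3) + R. At u = 3: R = 8·3 - 10 = 14. Coefficients: P = 0, Q = 8
Result: 8/(u - 3)² + 14/(u - 3)³


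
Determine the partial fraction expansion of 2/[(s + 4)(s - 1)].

2/(s + 4)(s - 1) = P/(s + 4) + Q/(s - 1). P = 2/(-4 - 1) = -2/5, Q = 2/(1 + 4) = 2/5
Result: (-2/5)/(s + 4) + (2/5)/(s - 1)


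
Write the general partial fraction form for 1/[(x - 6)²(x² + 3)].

Repeated linear + quadratic: α/(x - 6) + β/(x - 6)² + (γx + δ)/(x² + 3)


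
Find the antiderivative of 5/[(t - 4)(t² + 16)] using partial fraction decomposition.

Cover-up at t=4: P = 5/(4²+16) = 5/32. Coeff matching: Q = -5/32, R = -5/8. Decomposition: (5/32)/(t - 4) - ((5/32)t + 5/8)/(t² + 16). Integrate: linear → ln, quadratic → (1/2)ln + arctan: (5/32) ln|(t - 4)| - (5/64) ln(t² + 16) - (5/32) arctan(t/4) + C


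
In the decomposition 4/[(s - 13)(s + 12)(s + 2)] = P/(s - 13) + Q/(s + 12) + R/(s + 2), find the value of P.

Cover-up at s = 13: P = 4/[(13 + 12)(13 + 2)] = 4/[(25)(15)] = 4/375


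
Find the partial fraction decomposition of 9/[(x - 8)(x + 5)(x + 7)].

Using cover-up method: α = 3/65, β = -9/26, γ = 3/10
Result: (3/65)/(x - 8) - (9/26)/(x + 5) + (3/10)/(x + 7)


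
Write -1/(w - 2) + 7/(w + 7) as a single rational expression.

Common denominator (w - 2)(w + 7). Numerator: -1(w + 7) + 7(w - 2) = (-w - 7) + (7w - 14) = 6w - 21
Result: (6w - 21)/[(w - 2)(w + 7)]


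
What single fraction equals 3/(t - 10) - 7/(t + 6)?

Common denominator (t - 10)(t + 6). Numerator: 3(t + 6) - 7(t - 10) = (3t + 18) - (7t - 70) = -4t + 88
Result: (-4t + 88)/[(t - 10)(t + 6)]


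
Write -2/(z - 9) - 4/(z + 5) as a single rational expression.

Common denominator (z - 9)(z + 5). Numerator: -2(z + 5) - 4(z - 9) = (-2z - 10) - (4z - 36) = -6z + 26
Result: (-6z + 26)/[(z - 9)(z + 5)]


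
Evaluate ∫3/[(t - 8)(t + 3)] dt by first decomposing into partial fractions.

Decompose: 3/[(t - 8)(t + 3)] = (3/11)/(t - 8) - (3/11)/(t + 3). Integrate each term: (3/11) ln|(t - 8)| - (3/11) ln|(t + 3)| + C


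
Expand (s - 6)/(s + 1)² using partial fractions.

(s - 6) = α(s + 1) + β. At s = -1: β = 1·(-1) - 6 = -7. Coeff of s: α = 1
Result: 1/(s + 1) - 7/(s + 1)²


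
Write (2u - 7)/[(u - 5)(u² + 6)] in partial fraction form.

At u=5: A = (2·5 - 7)/(5² + 6) = 3/31. B = -A = -3/31, C = 2 - 5·A = 47/31
Result: (3/31)/(u - 5) - ((3/31)u - 47/31)/(u² + 6)


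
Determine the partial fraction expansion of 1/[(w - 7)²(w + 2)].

Cover-up at w=-2: γ = 1/(-2 - 7)² = 1/81. Cover-up at w=7: β = 1/(7 + 2) = 1/9. Comparing w² coeff: α = -γ = -1/81
Result: (-1/81)/(w - 7) + (1/9)/(w - 7)² + (1/81)/(w + 2)


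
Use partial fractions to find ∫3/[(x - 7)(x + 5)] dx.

Decompose: 3/[(x - 7)(x + 5)] = (1/4)/(x - 7) - (1/4)/(x + 5). Integrate each term: (1/4) ln|(x - 7)| - (1/4) ln|(x + 5)| + C


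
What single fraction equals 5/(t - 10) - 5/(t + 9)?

Common denominator (t - 10)(t + 9). Numerator: 5(t + 9) - 5(t - 10) = (5t + 45) - (5t - 50) = 95
Result: (95)/[(t - 10)(t + 9)]


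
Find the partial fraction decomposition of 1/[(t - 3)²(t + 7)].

Cover-up at t=-7: R = 1/(-7 - 3)² = 1/100. Cover-up at t=3: Q = 1/(3 + 7) = 1/10. Comparing t² coeff: P = -R = -1/100
Result: (-1/100)/(t - 3) + (1/10)/(t - 3)² + (1/100)/(t + 7)


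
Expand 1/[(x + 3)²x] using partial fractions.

Cover-up at x=0: C = 1/(0 + 3)² = 1/9. Cover-up at x=-3: B = 1/(-3 - 0) = -1/3. Comparing x² coeff: A = -C = -1/9
Result: (-1/9)/(x + 3) - (1/3)/(x + 3)² + (1/9)/x


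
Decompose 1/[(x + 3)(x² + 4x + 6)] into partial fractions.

Cover-up at x = -3: P = 1/((-3)² + 4·(-3) + 6) = 1/3. Then Q = -P = -1/3, R = -P·(4 - 3) = -1/3
Result: (1/3)/(x + 3) - ((1/3)x + 1/3)/(x² + 4x + 6)


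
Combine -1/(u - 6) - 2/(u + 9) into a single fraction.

Common denominator (u - 6)(u + 9). Numerator: -1(u + 9) - 2(u - 6) = (-u - 9) - (2u - 12) = -3u + 3
Result: (-3u + 3)/[(u - 6)(u + 9)]


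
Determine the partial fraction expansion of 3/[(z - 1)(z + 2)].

3/(z - 1)(z + 2) = A/(z - 1) + B/(z + 2). A = 3/(1 + 2) = 1, B = 3/(-2 - 1) = -1
Result: 1/(z - 1) - 1/(z + 2)


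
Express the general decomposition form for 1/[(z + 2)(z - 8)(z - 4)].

Three distinct linear factors: P/(z + 2) + Q/(z - 8) + R/(z - 4)


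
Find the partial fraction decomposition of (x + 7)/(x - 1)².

(x + 7) = A(x - 1) + B. At x = 1: B = 1·1 + 7 = 8. Coeff of x: A = 1
Result: 1/(x - 1) + 8/(x - 1)²


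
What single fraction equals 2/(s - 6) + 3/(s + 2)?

Common denominator (s - 6)(s + 2). Numerator: 2(s + 2) + 3(s - 6) = (2s + 4) + (3s - 18) = 5s - 14
Result: (5s - 14)/[(s - 6)(s + 2)]


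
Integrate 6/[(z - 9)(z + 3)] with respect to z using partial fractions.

Decompose: 6/[(z - 9)(z + 3)] = (1/2)/(z - 9) - (1/2)/(z + 3). Integrate each term: (1/2) ln|(z - 9)| - (1/2) ln|(z + 3)| + C


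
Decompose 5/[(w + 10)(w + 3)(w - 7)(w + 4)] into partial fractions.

Using Heaviside cover-up: (-5/714)/(w + 10) - (1/14)/(w + 3) + (1/374)/(w - 7) + (5/66)/(w + 4)


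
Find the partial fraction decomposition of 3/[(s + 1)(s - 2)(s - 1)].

Using cover-up method: P = 1/2, Q = 1, R = -3/2
Result: (1/2)/(s + 1) + 1/(s - 2) - (3/2)/(s - 1)


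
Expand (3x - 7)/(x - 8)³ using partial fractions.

(3x - 7) = α(x - 8)² + β(x - 8) + γ. At x = 8: γ = 3·8 - 7 = 17. Coefficients: α = 0, β = 3
Result: 3/(x - 8)² + 17/(x - 8)³


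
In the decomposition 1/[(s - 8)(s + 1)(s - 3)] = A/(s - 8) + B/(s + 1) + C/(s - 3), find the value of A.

Cover-up at s = 8: A = 1/[(8 + 1)(8 - 3)] = 1/[(9)(5)] = 1/45


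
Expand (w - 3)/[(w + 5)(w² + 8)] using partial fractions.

At w=-5: α = (1·(-5) - 3)/((-5)² + 8) = -8/33. β = -α = 8/33, γ = 1 - (-5)·α = -7/33
Result: (-8/33)/(w + 5) + ((8/33)w - 7/33)/(w² + 8)


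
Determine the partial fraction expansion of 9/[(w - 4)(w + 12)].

9/(w - 4)(w + 12) = α/(w - 4) + β/(w + 12). α = 9/(4 + 12) = 9/16, β = 9/(-12 - 4) = -9/16
Result: (9/16)/(w - 4) - (9/16)/(w + 12)


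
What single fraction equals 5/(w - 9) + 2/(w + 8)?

Common denominator (w - 9)(w + 8). Numerator: 5(w + 8) + 2(w - 9) = (5w + 40) + (2w - 18) = 7w + 22
Result: (7w + 22)/[(w - 9)(w + 8)]


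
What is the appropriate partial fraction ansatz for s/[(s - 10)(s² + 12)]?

Linear + irreducible quadratic: A/(s - 10) + (Bs + C)/(s² + 12)


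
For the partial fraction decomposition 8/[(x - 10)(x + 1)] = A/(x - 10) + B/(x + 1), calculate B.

Cover-up at x = -1: B = 8/(-1 - 10) = -8/11


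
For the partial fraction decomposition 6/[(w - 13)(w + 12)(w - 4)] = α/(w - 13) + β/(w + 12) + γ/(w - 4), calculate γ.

Cover-up at w = 4: γ = 6/[(4 - 13)(4 + 12)] = 6/[(-9)(16)] = -6/144 = -1/24


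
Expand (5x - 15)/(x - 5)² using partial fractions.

(5x - 15) = α(x - 5) + β. At x = 5: β = 5·5 - 15 = 10. Coeff of x: α = 5
Result: 5/(x - 5) + 10/(x - 5)²


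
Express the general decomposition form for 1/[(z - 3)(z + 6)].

Distinct linear factors: P/(z - 3) + Q/(z + 6)


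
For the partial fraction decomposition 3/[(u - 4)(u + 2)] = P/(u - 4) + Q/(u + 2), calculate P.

Cover-up at u = 4: P = 3/(4 + 2) = 3/6 = 1/2


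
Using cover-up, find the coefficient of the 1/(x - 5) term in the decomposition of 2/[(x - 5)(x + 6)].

Cover (x - 5), set x=5: 2/((x + 6) at x=5) = 2/(11) = 2/11


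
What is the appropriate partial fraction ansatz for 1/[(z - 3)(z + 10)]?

Distinct linear factors: P/(z - 3) + Q/(z + 10)


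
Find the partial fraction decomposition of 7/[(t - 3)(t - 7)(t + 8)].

Using cover-up method: A = -7/44, B = 7/60, C = 7/165
Result: (-7/44)/(t - 3) + (7/60)/(t - 7) + (7/165)/(t + 8)


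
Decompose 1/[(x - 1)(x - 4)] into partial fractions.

1/(x - 1)(x - 4) = α/(x - 1) + β/(x - 4). α = 1/(1 - 4) = -1/3, β = 1/(4 - 1) = 1/3
Result: (-1/3)/(x - 1) + (1/3)/(x - 4)


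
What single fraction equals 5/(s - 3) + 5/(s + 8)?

Common denominator (s - 3)(s + 8). Numerator: 5(s + 8) + 5(s - 3) = (5s + 40) + (5s - 15) = 10s + 25
Result: (10s + 25)/[(s - 3)(s + 8)]


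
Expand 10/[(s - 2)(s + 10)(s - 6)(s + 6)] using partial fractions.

Using Heaviside cover-up: (-5/192)/(s - 2) - (5/384)/(s + 10) + (5/384)/(s - 6) + (5/192)/(s + 6)


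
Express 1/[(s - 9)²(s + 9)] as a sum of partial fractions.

Cover-up at s=-9: γ = 1/(-9 - 9)² = 1/324. Cover-up at s=9: β = 1/(9 + 9) = 1/18. Comparing s² coeff: α = -γ = -1/324
Result: (-1/324)/(s - 9) + (1/18)/(s - 9)² + (1/324)/(s + 9)


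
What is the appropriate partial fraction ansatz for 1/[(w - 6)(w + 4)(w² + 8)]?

Two linear + quadratic: P/(w - 6) + Q/(w + 4) + (Rw + S)/(w² + 8)


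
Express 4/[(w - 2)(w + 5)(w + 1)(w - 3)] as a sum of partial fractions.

Using Heaviside cover-up: (-4/21)/(w - 2) - (1/56)/(w + 5) + (1/12)/(w + 1) + (1/8)/(w - 3)


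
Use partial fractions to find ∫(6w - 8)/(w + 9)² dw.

Decompose: A = 6, B = 6·(-9) - 8 = -62, so (6w - 8)/(w + 9)² = 6/(w + 9) - 62/(w + 9)². Integrate: ∫ A/(w + 9) dw = 6 ln|(w + 9)|; ∫ B/(w + 9)² dw = 62/(w + 9). Sum: 6 ln|(w + 9)| + 62/(w + 9) + C


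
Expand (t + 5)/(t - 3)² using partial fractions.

(t + 5) = α(t - 3) + β. At t = 3: β = 1·3 + 5 = 8. Coeff of t: α = 1
Result: 1/(t - 3) + 8/(t - 3)²


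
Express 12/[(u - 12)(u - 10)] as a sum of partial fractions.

12/(u - 12)(u - 10) = A/(u - 12) + B/(u - 10). A = 12/(12 - 10) = 6, B = 12/(10 - 12) = -6
Result: 6/(u - 12) - 6/(u - 10)


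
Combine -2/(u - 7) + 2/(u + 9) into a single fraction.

Common denominator (u - 7)(u + 9). Numerator: -2(u + 9) + 2(u - 7) = (-2u - 18) + (2u - 14) = -32
Result: (-32)/[(u - 7)(u + 9)]


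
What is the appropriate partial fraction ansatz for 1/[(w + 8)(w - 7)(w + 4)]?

Three distinct linear factors: A/(w + 8) + B/(w - 7) + C/(w + 4)


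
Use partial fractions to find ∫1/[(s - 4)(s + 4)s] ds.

Cover-up: P = 1/32, Q = 1/32, R = -1/16. Decomposition: (1/32)/(s - 4) + (1/32)/(s + 4) - (1/16)/s. Integrate each term: (1/32) ln|(s - 4)| + (1/32) ln|(s + 4)| - (1/16) ln|s| + C


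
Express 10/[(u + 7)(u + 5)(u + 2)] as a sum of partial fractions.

Using cover-up method: α = 1, β = -5/3, γ = 2/3
Result: 1/(u + 7) - (5/3)/(u + 5) + (2/3)/(u + 2)


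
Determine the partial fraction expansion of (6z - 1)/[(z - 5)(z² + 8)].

At z=5: P = (6·5 - 1)/(5² + 8) = 29/33. Q = -P = -29/33, R = 6 - 5·P = 53/33
Result: (29/33)/(z - 5) - ((29/33)z - 53/33)/(z² + 8)


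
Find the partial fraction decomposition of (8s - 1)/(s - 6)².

(8s - 1) = P(s - 6) + Q. At s = 6: Q = 8·6 - 1 = 47. Coeff of s: P = 8
Result: 8/(s - 6) + 47/(s - 6)²


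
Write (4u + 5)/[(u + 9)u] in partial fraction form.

At u=-9: A = (4·(-9) + 5)/(-9 - 0) = 31/9. At u=0: B = (4·0 + 5)/(0 + 9) = 5/9
Result: (31/9)/(u + 9) + (5/9)/u


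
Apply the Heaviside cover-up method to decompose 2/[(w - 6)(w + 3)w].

Cover (w - 6), w=6: α = 2/[(6 + 3)(6 - 0)] = 1/27. Cover (w + 3), w=-3: β = 2/[(-3 - 6)(-3 - 0)] = 2/27. Cover w, w=0: γ = 2/[(0 - 6)(0 + 3)] = -1/9.
Result: (1/27)/(w - 6) + (2/27)/(w + 3) - (1/9)/w


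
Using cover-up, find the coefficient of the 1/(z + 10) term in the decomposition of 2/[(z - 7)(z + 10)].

Cover (z + 10), set z=-10: 2/((z - 7) at z=-10) = 2/(-17) = -2/17


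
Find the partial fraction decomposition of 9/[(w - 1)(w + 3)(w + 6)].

Using cover-up method: α = 9/28, β = -3/4, γ = 3/7
Result: (9/28)/(w - 1) - (3/4)/(w + 3) + (3/7)/(w + 6)


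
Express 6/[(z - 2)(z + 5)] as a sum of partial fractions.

6/(z - 2)(z + 5) = P/(z - 2) + Q/(z + 5). P = 6/(2 + 5) = 6/7, Q = 6/(-5 - 2) = -6/7
Result: (6/7)/(z - 2) - (6/7)/(z + 5)


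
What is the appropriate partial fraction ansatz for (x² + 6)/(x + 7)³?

Repeated linear factor (power 3): P/(x + 7) + Q/(x + 7)² + R/(x + 7)³


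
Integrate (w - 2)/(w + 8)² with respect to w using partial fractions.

Decompose: A = 1, B = 1·(-8) - 2 = -10, so (w - 2)/(w + 8)² = 1/(w + 8) - 10/(w + 8)². Integrate: ∫ A/(w + 8) dw = ln|(w + 8)|; ∫ B/(w + 8)² dw = 10/(w + 8). Sum: ln|(w + 8)| + 10/(w + 8) + C


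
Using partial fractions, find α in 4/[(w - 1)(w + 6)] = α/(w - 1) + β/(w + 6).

Cover-up at w = 1: α = 4/(1 + 6) = 4/7


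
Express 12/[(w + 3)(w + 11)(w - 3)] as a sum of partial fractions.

Using cover-up method: P = -1/4, Q = 3/28, R = 1/7
Result: (-1/4)/(w + 3) + (3/28)/(w + 11) + (1/7)/(w - 3)


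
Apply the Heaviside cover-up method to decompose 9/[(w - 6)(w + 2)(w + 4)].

Cover (w - 6), w=6: A = 9/[(6 + 2)(6 + 4)] = 9/80. Cover (w + 2), w=-2: B = 9/[(-2 - 6)(-2 + 4)] = -9/16. Cover (w + 4), w=-4: C = 9/[(-4 - 6)(-4 + 2)] = 9/20.
Result: (9/80)/(w - 6) - (9/16)/(w + 2) + (9/20)/(w + 4)


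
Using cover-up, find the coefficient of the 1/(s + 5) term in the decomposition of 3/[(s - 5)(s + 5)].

Cover (s + 5), set s=-5: 3/((s - 5) at s=-5) = 3/(-10) = -3/10


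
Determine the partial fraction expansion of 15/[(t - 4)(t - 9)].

15/(t - 4)(t - 9) = α/(t - 4) + β/(t - 9). α = 15/(4 - 9) = -3, β = 15/(9 - 4) = 3
Result: -3/(t - 4) + 3/(t - 9)


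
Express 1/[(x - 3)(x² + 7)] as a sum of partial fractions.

Cover-up at x = 3: α = 1/(3² + 7) = 1/16. Then β = -α = -1/16, γ = -α·(0 + 3) = -3/16
Result: (1/16)/(x - 3) - ((1/16)x + 3/16)/(x² + 7)


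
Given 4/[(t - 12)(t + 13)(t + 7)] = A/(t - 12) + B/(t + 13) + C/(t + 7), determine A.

Cover-up at t = 12: A = 4/[(12 + 13)(12 + 7)] = 4/[(25)(19)] = 4/475


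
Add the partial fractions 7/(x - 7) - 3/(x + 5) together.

Common denominator (x - 7)(x + 5). Numerator: 7(x + 5) - 3(x - 7) = (7x + 35) - (3x - 21) = 4x + 56
Result: (4x + 56)/[(x - 7)(x + 5)]


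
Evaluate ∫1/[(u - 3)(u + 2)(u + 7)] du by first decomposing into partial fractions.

Cover-up: α = 1/50, β = -1/25, γ = 1/50. Decomposition: (1/50)/(u - 3) - (1/25)/(u + 2) + (1/50)/(u + 7). Integrate each term: (1/50) ln|(u - 3)| - (1/25) ln|(u + 2)| + (1/50) ln|(u + 7)| + C


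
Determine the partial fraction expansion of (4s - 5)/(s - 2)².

(4s - 5) = A(s - 2) + B. At s = 2: B = 4·2 - 5 = 3. Coeff of s: A = 4
Result: 4/(s - 2) + 3/(s - 2)²


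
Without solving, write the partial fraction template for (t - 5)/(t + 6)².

Repeated linear factor: α/(t + 6) + β/(t + 6)²


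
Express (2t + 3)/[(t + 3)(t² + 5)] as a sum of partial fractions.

At t=-3: A = (2·(-3) + 3)/((-3)² + 5) = -3/14. B = -A = 3/14, C = 2 - (-3)·A = 19/14
Result: (-3/14)/(t + 3) + ((3/14)t + 19/14)/(t² + 5)


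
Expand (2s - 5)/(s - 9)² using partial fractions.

(2s - 5) = α(s - 9) + β. At s = 9: β = 2·9 - 5 = 13. Coeff of s: α = 2
Result: 2/(s - 9) + 13/(s - 9)²


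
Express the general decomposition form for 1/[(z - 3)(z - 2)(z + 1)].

Three distinct linear factors: A/(z - 3) + B/(z - 2) + C/(z + 1)


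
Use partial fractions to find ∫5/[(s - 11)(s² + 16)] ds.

Cover-up at s=11: P = 5/(11²+16) = 5/137. Coeff matching: Q = -5/137, R = -55/137. Decomposition: (5/137)/(s - 11) - ((5/137)s + 55/137)/(s² + 16). Integrate: linear → ln, quadratic → (1/2)ln + arctan: (5/137) ln|(s - 11)| - (5/274) ln(s² + 16) - (55/548) arctan(s/4) + C


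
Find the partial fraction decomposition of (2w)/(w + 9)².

(2w) = α(w + 9) + β. At w = -9: β = 2·(-9) + 0 = -18. Coeff of w: α = 2
Result: 2/(w + 9) - 18/(w + 9)²


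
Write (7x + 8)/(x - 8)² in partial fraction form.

(7x + 8) = A(x - 8) + B. At x = 8: B = 7·8 + 8 = 64. Coeff of x: A = 7
Result: 7/(x - 8) + 64/(x - 8)²


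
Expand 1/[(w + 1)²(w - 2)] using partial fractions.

Cover-up at w=2: R = 1/(2 + 1)² = 1/9. Cover-up at w=-1: Q = 1/(-1 - 2) = -1/3. Comparing w² coeff: P = -R = -1/9
Result: (-1/9)/(w + 1) - (1/3)/(w + 1)² + (1/9)/(w - 2)


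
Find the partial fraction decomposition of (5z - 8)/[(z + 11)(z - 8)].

At z=-11: A = (5·(-11) - 8)/(-11 - 8) = 63/19. At z=8: B = (5·8 - 8)/(8 + 11) = 32/19
Result: (63/19)/(z + 11) + (32/19)/(z - 8)


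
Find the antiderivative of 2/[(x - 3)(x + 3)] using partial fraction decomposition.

Decompose: 2/[(x - 3)(x + 3)] = (1/3)/(x - 3) - (1/3)/(x + 3). Integrate each term: (1/3) ln|(x - 3)| - (1/3) ln|(x + 3)| + C


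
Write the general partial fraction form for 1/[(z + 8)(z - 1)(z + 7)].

Three distinct linear factors: A/(z + 8) + B/(z - 1) + C/(z + 7)


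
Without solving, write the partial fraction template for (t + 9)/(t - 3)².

Repeated linear factor: α/(t - 3) + β/(t - 3)²


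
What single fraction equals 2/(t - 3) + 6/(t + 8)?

Common denominator (t - 3)(t + 8). Numerator: 2(t + 8) + 6(t - 3) = (2t + 16) + (6t - 18) = 8t - 2
Result: (8t - 2)/[(t - 3)(t + 8)]


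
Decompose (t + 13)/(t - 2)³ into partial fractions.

(t + 13) = P(t - 2)² + Q(t - 2) + R. At t = 2: R = 1·2 + 13 = 15. Coefficients: P = 0, Q = 1
Result: 1/(t - 2)² + 15/(t - 2)³


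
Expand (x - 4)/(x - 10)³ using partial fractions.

(x - 4) = P(x - 10)² + Q(x - 10) + R. At x = 10: R = 1·10 - 4 = 6. Coefficients: P = 0, Q = 1
Result: 1/(x - 10)² + 6/(x - 10)³


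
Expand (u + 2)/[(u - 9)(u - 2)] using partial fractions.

At u=9: α = (1·9 + 2)/(9 - 2) = 11/7. At u=2: β = (1·2 + 2)/(2 - 9) = -4/7
Result: (11/7)/(u - 9) - (4/7)/(u - 2)


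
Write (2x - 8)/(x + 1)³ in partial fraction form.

(2x - 8) = P(x + 1)² + Q(x + 1) + R. At x = -1: R = 2·(-1) - 8 = -10. Coefficients: P = 0, Q = 2
Result: 2/(x + 1)² - 10/(x + 1)³


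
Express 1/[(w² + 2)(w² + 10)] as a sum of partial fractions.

Coefficient matching gives P = R = 0, Q = 1/(10-2) = 1/8, S = -Q = -1/8
Result: (1/8)/(w² + 2) - (1/8)/(w² + 10)


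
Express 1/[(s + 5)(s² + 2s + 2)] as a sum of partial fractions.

Cover-up at s = -5: P = 1/((-5)² + 2·(-5) + 2) = 1/17. Then Q = -P = -1/17, R = -P·(2 - 5) = 3/17
Result: (1/17)/(s + 5) - ((1/17)s - 3/17)/(s² + 2s + 2)


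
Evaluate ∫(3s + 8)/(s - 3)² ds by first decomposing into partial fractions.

Decompose: A = 3, B = 3·3 + 8 = 17, so (3s + 8)/(s - 3)² = 3/(s - 3) + 17/(s - 3)². Integrate: ∫ A/(s - 3) ds = 3 ln|(s - 3)|; ∫ B/(s - 3)² ds = -17/(s - 3). Sum: 3 ln|(s - 3)| - 17/(s - 3) + C


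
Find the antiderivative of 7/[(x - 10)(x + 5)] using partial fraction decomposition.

Decompose: 7/[(x - 10)(x + 5)] = (7/15)/(x - 10) - (7/15)/(x + 5). Integrate each term: (7/15) ln|(x - 10)| - (7/15) ln|(x + 5)| + C


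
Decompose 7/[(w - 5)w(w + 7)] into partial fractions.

Using cover-up method: α = 7/60, β = -1/5, γ = 1/12
Result: (7/60)/(w - 5) - (1/5)/w + (1/12)/(w + 7)


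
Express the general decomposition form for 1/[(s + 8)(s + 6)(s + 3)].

Three distinct linear factors: α/(s + 8) + β/(s + 6) + γ/(s + 3)


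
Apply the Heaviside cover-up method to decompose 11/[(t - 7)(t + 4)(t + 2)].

Cover (t - 7), t=7: α = 11/[(7 + 4)(7 + 2)] = 1/9. Cover (t + 4), t=-4: β = 11/[(-4 - 7)(-4 + 2)] = 1/2. Cover (t + 2), t=-2: γ = 11/[(-2 - 7)(-2 + 4)] = -11/18.
Result: (1/9)/(t - 7) + (1/2)/(t + 4) - (11/18)/(t + 2)


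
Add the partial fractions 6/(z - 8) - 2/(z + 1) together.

Common denominator (z - 8)(z + 1). Numerator: 6(z + 1) - 2(z - 8) = (6z + 6) - (2z - 16) = 4z + 22
Result: (4z + 22)/[(z - 8)(z + 1)]


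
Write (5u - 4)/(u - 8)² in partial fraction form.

(5u - 4) = A(u - 8) + B. At u = 8: B = 5·8 - 4 = 36. Coeff of u: A = 5
Result: 5/(u - 8) + 36/(u - 8)²


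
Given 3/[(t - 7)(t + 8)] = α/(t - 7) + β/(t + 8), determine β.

Cover-up at t = -8: β = 3/(-8 - 7) = -3/15 = -1/5


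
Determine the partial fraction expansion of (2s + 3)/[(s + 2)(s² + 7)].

At s=-2: α = (2·(-2) + 3)/((-2)² + 7) = -1/11. β = -α = 1/11, γ = 2 - (-2)·α = 20/11
Result: (-1/11)/(s + 2) + ((1/11)s + 20/11)/(s² + 7)


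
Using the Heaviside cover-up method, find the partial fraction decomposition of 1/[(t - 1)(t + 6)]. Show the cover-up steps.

Cover (t - 1): set t=1, get A = 1/(1 + 6) = 1/7. Cover (t + 6): set t=-6, get B = 1/(-6 - 1) = -1/7.
Result: (1/7)/(t - 1) - (1/7)/(t + 6)


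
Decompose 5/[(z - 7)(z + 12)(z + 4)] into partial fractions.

Using cover-up method: P = 5/209, Q = 5/152, R = -5/88
Result: (5/209)/(z - 7) + (5/152)/(z + 12) - (5/88)/(z + 4)


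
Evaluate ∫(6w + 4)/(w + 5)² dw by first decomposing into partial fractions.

Decompose: P = 6, Q = 6·(-5) + 4 = -26, so (6w + 4)/(w + 5)² = 6/(w + 5) - 26/(w + 5)². Integrate: ∫ P/(w + 5) dw = 6 ln|(w + 5)|; ∫ Q/(w + 5)² dw = 26/(w + 5). Sum: 6 ln|(w + 5)| + 26/(w + 5) + C


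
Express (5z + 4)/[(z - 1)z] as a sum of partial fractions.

At z=1: P = (5·1 + 4)/(1 - 0) = 9. At z=0: Q = (5·0 + 4)/(0 - 1) = -4
Result: 9/(z - 1) - 4/z


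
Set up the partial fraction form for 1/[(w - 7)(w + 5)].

Distinct linear factors: α/(w - 7) + β/(w + 5)


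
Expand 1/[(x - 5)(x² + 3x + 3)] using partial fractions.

Cover-up at x = 5: P = 1/(5² + 3·5 + 3) = 1/43. Then Q = -P = -1/43, R = -P·(3 + 5) = -8/43
Result: (1/43)/(x - 5) - ((1/43)x + 8/43)/(x² + 3x + 3)


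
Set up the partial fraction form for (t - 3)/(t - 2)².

Repeated linear factor: A/(t - 2) + B/(t - 2)²


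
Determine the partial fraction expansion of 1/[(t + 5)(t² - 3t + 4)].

Cover-up at t = -5: α = 1/((-5)² - 3·(-5) + 4) = 1/44. Then β = -α = -1/44, γ = -α·(-3 - 5) = 2/11
Result: (1/44)/(t + 5) - ((1/44)t - 2/11)/(t² - 3t + 4)


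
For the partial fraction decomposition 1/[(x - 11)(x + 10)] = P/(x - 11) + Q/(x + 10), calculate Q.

Cover-up at x = -10: Q = 1/(-10 - 11) = -1/21


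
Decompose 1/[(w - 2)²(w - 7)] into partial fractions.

Cover-up at w=7: γ = 1/(7 - 2)² = 1/25. Cover-up at w=2: β = 1/(2 - 7) = -1/5. Comparing w² coeff: α = -γ = -1/25
Result: (-1/25)/(w - 2) - (1/5)/(w - 2)² + (1/25)/(w - 7)


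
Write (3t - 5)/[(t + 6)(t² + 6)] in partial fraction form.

At t=-6: α = (3·(-6) - 5)/((-6)² + 6) = -23/42. β = -α = 23/42, γ = 3 - (-6)·α = -2/7
Result: (-23/42)/(t + 6) + ((23/42)t - 2/7)/(t² + 6)


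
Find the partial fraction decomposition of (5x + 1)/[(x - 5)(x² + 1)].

At x=5: α = (5·5 + 1)/(5² + 1) = 1. β = -α = -1, γ = 5 - 5·α = 0
Result: 1/(x - 5) - (x)/(x² + 1)


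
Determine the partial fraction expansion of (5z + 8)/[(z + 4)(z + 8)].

At z=-4: A = (5·(-4) + 8)/(-4 + 8) = -3. At z=-8: B = (5·(-8) + 8)/(-8 + 4) = 8
Result: -3/(z + 4) + 8/(z + 8)


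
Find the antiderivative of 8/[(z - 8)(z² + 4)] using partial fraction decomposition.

Cover-up at z=8: A = 8/(8²+4) = 2/17. Coeff matching: B = -2/17, C = -16/17. Decomposition: (2/17)/(z - 8) - ((2/17)z + 16/17)/(z² + 4). Integrate: linear → ln, quadratic → (1/2)ln + arctan: (2/17) ln|(z - 8)| - (1/17) ln(z² + 4) - (8/17) arctan(z/2) + C


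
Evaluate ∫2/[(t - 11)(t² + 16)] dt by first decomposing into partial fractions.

Cover-up at t=11: α = 2/(11²+16) = 2/137. Coeff matching: β = -2/137, γ = -22/137. Decomposition: (2/137)/(t - 11) - ((2/137)t + 22/137)/(t² + 16). Integrate: linear → ln, quadratic → (1/2)ln + arctan: (2/137) ln|(t - 11)| - (1/137) ln(t² + 16) - (11/274) arctan(t/4) + C


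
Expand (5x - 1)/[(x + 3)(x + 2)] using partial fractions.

At x=-3: A = (5·(-3) - 1)/(-3 + 2) = 16. At x=-2: B = (5·(-2) - 1)/(-2 + 3) = -11
Result: 16/(x + 3) - 11/(x + 2)


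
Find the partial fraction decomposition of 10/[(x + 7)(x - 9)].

10/(x + 7)(x - 9) = α/(x + 7) + β/(x - 9). α = 10/(-7 - 9) = -5/8, β = 10/(9 + 7) = 5/8
Result: (-5/8)/(x + 7) + (5/8)/(x - 9)


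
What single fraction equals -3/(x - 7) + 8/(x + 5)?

Common denominator (x - 7)(x + 5). Numerator: -3(x + 5) + 8(x - 7) = (-3x - 15) + (8x - 56) = 5x - 71
Result: (5x - 71)/[(x - 7)(x + 5)]


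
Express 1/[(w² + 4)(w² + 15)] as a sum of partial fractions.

Coefficient matching gives α = γ = 0, β = 1/(15-4) = 1/11, δ = -β = -1/11
Result: (1/11)/(w² + 4) - (1/11)/(w² + 15)


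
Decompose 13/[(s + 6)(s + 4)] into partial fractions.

13/(s + 6)(s + 4) = A/(s + 6) + B/(s + 4). A = 13/(-6 + 4) = -13/2, B = 13/(-4 + 6) = 13/2
Result: (-13/2)/(s + 6) + (13/2)/(s + 4)


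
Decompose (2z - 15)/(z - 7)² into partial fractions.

(2z - 15) = A(z - 7) + B. At z = 7: B = 2·7 - 15 = -1. Coeff of z: A = 2
Result: 2/(z - 7) - 1/(z - 7)²


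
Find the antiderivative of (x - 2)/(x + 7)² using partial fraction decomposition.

Decompose: α = 1, β = 1·(-7) - 2 = -9, so (x - 2)/(x + 7)² = 1/(x + 7) - 9/(x + 7)². Integrate: ∫ α/(x + 7) dx = ln|(x + 7)|; ∫ β/(x + 7)² dx = 9/(x + 7). Sum: ln|(x + 7)| + 9/(x + 7) + C
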